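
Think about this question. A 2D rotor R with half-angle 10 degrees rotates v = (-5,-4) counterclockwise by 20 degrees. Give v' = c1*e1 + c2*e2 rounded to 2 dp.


Rotor R = cos(10deg) - sin(10deg)*e12
Rotation angle theta = 2 * 10 = 20 degrees
v' = R*v*~R rotates v by theta.
cos(20deg) = 0.9397, sin(20deg) = 0.3420
v'_1 = -5*cos(20deg) - (-4)*sin(20deg)
= -5*0.9397 - (-4)*0.3420
= -3.33
v'_2 = -5*sin(20deg) + (-4)*cos(20deg)
= -5*0.3420 + (-4)*0.9397
= -5.47
v' = -3.33*e1 - 5.47*e2


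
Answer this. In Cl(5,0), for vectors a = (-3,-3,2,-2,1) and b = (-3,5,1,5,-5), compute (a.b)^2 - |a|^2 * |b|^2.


a . b = (-3)*(-3) + (-3)*5 + 2*1 + (-2)*5 + 1*(-5)
= 9 + (-15) + 2 + (-10) + (-5) = -19
|a|^2 = (-3)^2 + (-3)^2 + 2^2 + (-2)^2 + 1^2 = 27
|b|^2 = (-3)^2 + 5^2 + 1^2 + 5^2 + (-5)^2 = 85
(a.b)^2 = (-19)^2 = 361
|a|^2 * |b|^2 = 27 * 85 = 2295
Result = 361 - 2295 = -1934


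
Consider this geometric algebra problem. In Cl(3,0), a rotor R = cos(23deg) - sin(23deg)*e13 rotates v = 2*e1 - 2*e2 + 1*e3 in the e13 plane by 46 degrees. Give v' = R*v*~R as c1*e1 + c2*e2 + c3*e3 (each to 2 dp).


Rotor R = cos(23deg) - sin(23deg)*e13
Rotation angle theta = 2 * 23 = 46 degrees in the e13 plane (e1 -> e3).
The component perpendicular to the plane (e2) is invariant: v'_2 = v2 = -2.00
cos(46deg) = 0.6947, sin(46deg) = 0.7193
v'_1 = v1*cos(theta) - v3*sin(theta) = 2*0.6947 - 1*0.7193 = 0.67
v'_3 = v1*sin(theta) + v3*cos(theta) = 2*0.7193 + 1*0.6947 = 2.13
v' = 0.67*e1 - 2.00*e2 + 2.13*e3


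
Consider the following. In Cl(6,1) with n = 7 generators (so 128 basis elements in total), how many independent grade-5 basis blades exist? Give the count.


Number of grade-k basis blades in Cl(p,q) with n = p + q is C(n, k).
n = 6 + 1 = 7
C(7, 5) = 7! / (5! * 2!)
= 5040 / (120 * 2)
= 21


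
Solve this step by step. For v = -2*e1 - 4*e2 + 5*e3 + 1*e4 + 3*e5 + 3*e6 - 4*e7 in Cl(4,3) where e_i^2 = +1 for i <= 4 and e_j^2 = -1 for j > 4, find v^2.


v^2 = sum of c_i^2 * e_i^2
Positive signature terms (e_i^2 = +1): (-2)^2 + (-4)^2 + 5^2 + 1^2 = 46
Negative signature terms (e_j^2 = -1): 3^2 + 3^2 + (-4)^2 = 34
v^2 = 46 - 34 = 12


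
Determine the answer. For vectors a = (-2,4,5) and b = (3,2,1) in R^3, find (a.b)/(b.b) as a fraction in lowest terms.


Projection coefficient = (a . b) / (b . b)
a . b = (-2)*3 + 4*2 + 5*1
= -6 + 8 + 5 = 7
b . b = 3^2 + 2^2 + 1^2
= 9 + 4 + 1 = 14
Coefficient = 7/14
In lowest terms: 1/2


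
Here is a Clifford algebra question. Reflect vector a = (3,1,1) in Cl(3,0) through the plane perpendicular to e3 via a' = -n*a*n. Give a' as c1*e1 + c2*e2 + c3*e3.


Reflection formula: a' = -n*a*n, with n = e3 (unit vector, n^2 = 1).
For reflection through hyperplane perp to e3:
The component along e3 flips sign, others stay.
a = (3, 1, 1)
a' = (3, 1, -1)
a' = 3*e1 + 1*e2 - 1*e3


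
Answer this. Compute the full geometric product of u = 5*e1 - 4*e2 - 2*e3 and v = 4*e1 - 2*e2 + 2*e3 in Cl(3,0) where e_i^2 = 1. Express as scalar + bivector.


In Cl(3,0): e_i^2 = 1, e_ie_j = -e_je_i for i != j.
Scalar part = u . v = 5*4 + (-4)*(-2) + (-2)*2
= 20 + 8 + (-4) = 24
e12 coeff = 5*(-2) - (-4)*4 = -10 - (-16) = 6
e13 coeff = 5*2 - (-2)*4 = 10 - (-8) = 18
e23 coeff = (-4)*2 - (-2)*(-2) = -8 - 4 = -12
uv = 24 + 6*e12 + 18*e13 - 12*e23


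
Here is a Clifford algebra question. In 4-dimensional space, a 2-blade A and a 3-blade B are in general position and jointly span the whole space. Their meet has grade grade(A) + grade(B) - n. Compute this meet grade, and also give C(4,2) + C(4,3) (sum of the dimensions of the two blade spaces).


Meet grade = grade(A) + grade(B) - n
= 2 + 3 - 4 = 1
C(4,2) = 6
C(4,3) = 4
dim_A + dim_B = 6 + 4 = 10


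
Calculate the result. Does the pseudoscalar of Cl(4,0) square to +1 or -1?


The pseudoscalar I = e1...e_n (product of all n generators) of Cl(p,q) satisfies I^2 = (-1)^(q + n(n-1)/2).
p = 4, q = 0, n = p + q = 4
n(n-1)/2 = 4 * 3 / 2 = 6
Exponent = q + n(n-1)/2 = 0 + 6 = 6
I^2 = (-1)^6 = +1


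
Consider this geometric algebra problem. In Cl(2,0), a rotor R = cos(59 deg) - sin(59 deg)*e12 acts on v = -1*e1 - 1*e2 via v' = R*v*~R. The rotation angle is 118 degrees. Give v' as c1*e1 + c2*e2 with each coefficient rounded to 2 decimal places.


Rotor R = cos(59deg) - sin(59deg)*e12
Rotation angle theta = 2 * 59 = 118 degrees
v' = R*v*~R rotates v by theta.
cos(118deg) = -0.4695, sin(118deg) = 0.8829
v'_1 = -1*cos(118deg) - (-1)*sin(118deg)
= -1*(-0.4695) - (-1)*0.8829
= 1.35
v'_2 = -1*sin(118deg) + (-1)*cos(118deg)
= -1*0.8829 + (-1)*(-0.4695)
= -0.41
v' = 1.35*e1 - 0.41*e2


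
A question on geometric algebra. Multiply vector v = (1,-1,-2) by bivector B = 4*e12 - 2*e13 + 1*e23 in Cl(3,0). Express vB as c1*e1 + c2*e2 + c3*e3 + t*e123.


vB has grade-1 (vector) and grade-3 (trivector) parts: vB = (v _| B) + (v ^ B).
Vector part <vB>_1:
  e1: -v2*b12 - v3*b13 = -(-1)*(4) - (-2)*(-2) = 0
  e2: v1*b12 - v3*b23 = (1)*(4) - (-2)*(1) = 6
  e3: v1*b13 + v2*b23 = (1)*(-2) + (-1)*(1) = -3
Trivector part <vB>_3:
  e123: v1*b23 - v2*b13 + v3*b12 = (1)*(1) - (-1)*(-2) + (-2)*(4) = -9
vB = 0*e1 + 6*e2 - 3*e3 - 9*e123


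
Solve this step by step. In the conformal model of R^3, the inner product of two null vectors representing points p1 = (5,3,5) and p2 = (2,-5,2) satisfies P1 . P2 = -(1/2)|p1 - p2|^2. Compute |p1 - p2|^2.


p1 - p2 = (3, 8, 3)
|p1 - p2|^2 = 3^2 + 8^2 + 3^2
= 9 + 64 + 9
= 82


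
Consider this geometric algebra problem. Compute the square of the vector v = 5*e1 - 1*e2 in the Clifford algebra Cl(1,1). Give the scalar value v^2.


v^2 = sum of c_i^2 * e_i^2
Positive signature terms (e_i^2 = +1): 5^2 = 25
Negative signature terms (e_j^2 = -1): (-1)^2 = 1
v^2 = 25 - 1 = 24


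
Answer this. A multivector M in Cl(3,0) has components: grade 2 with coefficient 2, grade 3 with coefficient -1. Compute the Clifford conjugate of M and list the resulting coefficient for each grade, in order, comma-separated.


Clifford conjugate sign for grade k: (-1)^(k(k+1)/2)
Grade 2: (-1)^(2*3/2) = (-1)^3 = -1, coeff 2 -> -2
Grade 3: (-1)^(3*4/2) = (-1)^6 = 1, coeff -1 -> -1
Conjugated coefficients: -2, -1


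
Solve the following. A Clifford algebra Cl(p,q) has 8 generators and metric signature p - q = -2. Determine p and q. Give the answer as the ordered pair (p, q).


We need p + q = 8 and p - q = -2.
Adding: 2p = 8 + (-2) = 6, so p = 3.
Then q = 8 - 3 = 5.
(p, q) = (3, 5)


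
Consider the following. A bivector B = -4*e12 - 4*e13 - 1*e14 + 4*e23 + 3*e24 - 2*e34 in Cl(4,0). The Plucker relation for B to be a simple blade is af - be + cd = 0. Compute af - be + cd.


Plucker relation: af - be + cd
a*f = (-4)*(-2) = 8
b*e = (-4)*3 = -12
c*d = (-1)*4 = -4
af - be + cd = 8 - (-12) + (-4)
= 16


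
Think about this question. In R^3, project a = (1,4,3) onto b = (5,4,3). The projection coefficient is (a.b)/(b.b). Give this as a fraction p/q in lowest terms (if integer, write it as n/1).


Projection coefficient = (a . b) / (b . b)
a . b = 1*5 + 4*4 + 3*3
= 5 + 16 + 9 = 30
b . b = 5^2 + 4^2 + 3^2
= 25 + 16 + 9 = 50
Coefficient = 30/50
In lowest terms: 3/5


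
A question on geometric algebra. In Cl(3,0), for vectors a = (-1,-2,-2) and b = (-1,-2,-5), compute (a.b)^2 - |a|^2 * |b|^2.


a . b = (-1)*(-1) + (-2)*(-2) + (-2)*(-5)
= 1 + 4 + 10 = 15
|a|^2 = (-1)^2 + (-2)^2 + (-2)^2 = 9
|b|^2 = (-1)^2 + (-2)^2 + (-5)^2 = 30
(a.b)^2 = 15^2 = 225
|a|^2 * |b|^2 = 9 * 30 = 270
Result = 225 - 270 = -45


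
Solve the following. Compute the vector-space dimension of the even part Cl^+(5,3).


Even subalgebra dimension = 2^(n-1)
n = 5 + 3 = 8
2^(8 - 1) = 2^7 = 128
Verification: sum of C(8,k) for even k = 1 + 28 + 70 + 28 + 1 = 128
Result = 128


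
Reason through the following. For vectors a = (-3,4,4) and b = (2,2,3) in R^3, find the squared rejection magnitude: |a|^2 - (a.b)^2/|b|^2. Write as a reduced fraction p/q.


|a|^2 = (-3)^2 + 4^2 + 4^2 = 41
|b|^2 = 2^2 + 2^2 + 3^2 = 17
a . b = (-3)*2 + 4*2 + 4*3 = 14
(a.b)^2 = 14^2 = 196
|rej|^2 = 41 - 196/17
= (697 - 196)/17
= 501/17
In lowest terms: 501/17


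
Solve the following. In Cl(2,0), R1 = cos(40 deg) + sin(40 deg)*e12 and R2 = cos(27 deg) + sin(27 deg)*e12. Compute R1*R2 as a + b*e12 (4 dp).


Same-plane rotors commute and their half-angles add:
R1*R2 = cos(a1 + a2) + sin(a1 + a2)*e12.
a1 + a2 = 40 + 27 = 67 deg
cos(67 deg) = 0.3907
sin(67 deg) = 0.9205
R1*R2 = 0.3907 + 0.9205*e12


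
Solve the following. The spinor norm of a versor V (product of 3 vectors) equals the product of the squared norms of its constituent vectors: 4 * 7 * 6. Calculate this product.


Spinor norm N(V) = |v1|^2 * |v2|^2 * ... * |v3|^2
= 4 * 7 * 6
Running product: 4, 28, 168
N(V) = 168


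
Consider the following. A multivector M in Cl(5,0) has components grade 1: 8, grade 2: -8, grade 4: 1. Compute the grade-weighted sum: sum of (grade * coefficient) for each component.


Grade-weighted sum = sum of grade_k * coefficient_k
1*8 = 8
2*(-8) = -16
4*1 = 4
Total = 8 + (-16) + 4 = -4


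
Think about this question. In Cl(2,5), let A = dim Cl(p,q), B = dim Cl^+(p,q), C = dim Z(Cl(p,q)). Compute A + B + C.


n = 2 + 5 = 7
Total dim = 2^7 = 128
Even subalgebra dim = 2^6 = 64
n is odd, so center dim = 2
Sum = 128 + 64 + 2 = 194


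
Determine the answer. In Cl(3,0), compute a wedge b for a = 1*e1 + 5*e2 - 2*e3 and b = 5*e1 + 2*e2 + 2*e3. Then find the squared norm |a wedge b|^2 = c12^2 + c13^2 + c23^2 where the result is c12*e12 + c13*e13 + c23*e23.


a wedge b = (a1*b2 - a2*b1)*e12 + (a1*b3 - a3*b1)*e13 + (a2*b3 - a3*b2)*e23
e12 coeff: 1*2 - 5*5 = 2 - 25 = -23
e13 coeff: 1*2 - (-2)*5 = 2 - (-10) = 12
e23 coeff: 5*2 - (-2)*2 = 10 - (-4) = 14
|a wedge b|^2 = (-23)^2 + 12^2 + 14^2
= 529 + 144 + 196
= 869


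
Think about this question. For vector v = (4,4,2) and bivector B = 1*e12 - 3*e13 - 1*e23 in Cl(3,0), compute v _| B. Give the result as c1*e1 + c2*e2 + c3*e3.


Left contraction v _| B = <vB>_1 (grade-1 part of the geometric product vB).
Using e1_|e12 = e2, e2_|e12 = -e1, e1_|e13 = e3, e3_|e13 = -e1, e2_|e23 = e3, e3_|e23 = -e2:
e1 coeff: -v2*b12 - v3*b13 = -(4)*(1) - (2)*(-3) = 2
e2 coeff: v1*b12 - v3*b23 = (4)*(1) - (2)*(-1) = 6
e3 coeff: v1*b13 + v2*b23 = (4)*(-3) + (4)*(-1) = -16
v _| B = 2*e1 + 6*e2 - 16*e3


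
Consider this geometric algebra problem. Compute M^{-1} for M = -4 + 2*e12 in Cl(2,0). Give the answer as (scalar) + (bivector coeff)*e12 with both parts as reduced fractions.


M = -4 + 2*e12, where e12^2 = -1.
Since M commutes with its reverse ~M = a - b*e12, M * ~M = a^2 - b^2*e12^2 = a^2 + b^2.
So M^{-1} = ~M / (a^2 + b^2) = (a - b*e12)/(a^2 + b^2).
a^2 + b^2 = 16 + 4 = 20
Scalar part = -4/20 = -1/5
Bivector coeff = -2/20 = -1/10
M^{-1} = -1/5 - 1/10*e12


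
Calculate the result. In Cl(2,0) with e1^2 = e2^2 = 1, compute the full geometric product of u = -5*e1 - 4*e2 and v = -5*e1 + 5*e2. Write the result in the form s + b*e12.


Expand: (-5*e1 - 4*e2)(-5*e1 + 5*e2)
= (-5)*(-5)*e1e1 + (-5)*5*e1e2 + (-4)*(-5)*e2e1 + (-4)*5*e2e2
Using e1^2 = e2^2 = 1, e2e1 = -e1e2:
Scalar part s = (-5)*(-5) + (-4)*5 = 25 + (-20) = 5
Bivector part b = (-5)*5 - (-4)*(-5) = -25 - 20 = -45
uv = 5 - 45*e12


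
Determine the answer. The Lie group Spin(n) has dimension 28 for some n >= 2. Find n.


dim Spin(n) = dim so(n) = n(n-1)/2.
Solve n(n-1)/2 = 28, i.e. n^2 - n - 56 = 0.
Discriminant = 1 + 8*28 = 225
n = (1 + sqrt(225))/2 = (1 + 15)/2 = 8


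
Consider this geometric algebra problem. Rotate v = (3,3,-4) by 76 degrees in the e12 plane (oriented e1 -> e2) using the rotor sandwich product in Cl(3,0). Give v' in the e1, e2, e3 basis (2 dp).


Rotor R = cos(38deg) - sin(38deg)*e12
Rotation angle theta = 2 * 38 = 76 degrees in the e12 plane (e1 -> e2).
The component perpendicular to the plane (e3) is invariant: v'_3 = v3 = -4.00
cos(76deg) = 0.2419, sin(76deg) = 0.9703
v'_1 = v1*cos(theta) - v2*sin(theta) = 3*0.2419 - 3*0.9703 = -2.19
v'_2 = v1*sin(theta) + v2*cos(theta) = 3*0.9703 + 3*0.2419 = 3.64
v' = -2.19*e1 + 3.64*e2 - 4.00*e3


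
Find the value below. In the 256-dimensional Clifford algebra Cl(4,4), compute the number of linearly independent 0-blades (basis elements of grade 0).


Number of grade-k basis blades in Cl(p,q) with n = p + q is C(n, k).
n = 4 + 4 = 8
C(8, 0) = 8! / (0! * 8!)
= 40320 / (1 * 40320)
= 1


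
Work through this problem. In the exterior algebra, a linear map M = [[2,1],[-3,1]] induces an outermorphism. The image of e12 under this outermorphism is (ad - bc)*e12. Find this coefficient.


The outermorphism of a linear map f sends e1^e2 to f(e1)^f(e2).
f(e1) = 2*e1 - 3*e2
f(e2) = 1*e1 + 1*e2
f(e1) ^ f(e2) = (2*e1 - 3*e2) ^ (1*e1 + 1*e2)
= 2*1*e12 + (-3)*1*e21
= (2 - (-3))*e12
= 5*e12
Coefficient = 5


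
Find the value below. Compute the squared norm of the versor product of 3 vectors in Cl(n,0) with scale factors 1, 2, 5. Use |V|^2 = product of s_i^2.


Each vector v_i has |v_i|^2 = s_i^2
Squared scales: 1^2 = 1, 2^2 = 4, 5^2 = 25
|V|^2 = 1 * 4 * 25
= 100


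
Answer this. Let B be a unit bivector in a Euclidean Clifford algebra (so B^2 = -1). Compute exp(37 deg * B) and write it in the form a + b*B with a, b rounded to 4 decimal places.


For a unit bivector B with B^2 = -1, the exponential series gives
e^(theta*B) = cos(theta) + sin(theta)*B (the GA analogue of Euler's formula).
theta = 37 degrees = 0.645772 rad
cos(37 deg) = 0.7986
sin(37 deg) = 0.6018
exp(theta*B) = 0.7986 + 0.6018*B


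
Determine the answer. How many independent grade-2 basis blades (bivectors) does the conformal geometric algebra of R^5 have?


The conformal model of R^5 uses Cl(6,1) with m = 5 + 2 = 7 generators.
Number of grade-2 blades = C(m, 2) = C(7, 2)
= 7*6/2 = 21


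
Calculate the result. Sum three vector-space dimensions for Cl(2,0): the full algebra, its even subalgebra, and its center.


n = 2 + 0 = 2
Total dim = 2^2 = 4
Even subalgebra dim = 2^1 = 2
n is even, so center dim = 1
Sum = 4 + 2 + 1 = 7


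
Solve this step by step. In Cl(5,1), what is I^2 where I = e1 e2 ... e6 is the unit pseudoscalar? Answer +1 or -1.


The pseudoscalar I = e1...e_n (product of all n generators) of Cl(p,q) satisfies I^2 = (-1)^(q + n(n-1)/2).
p = 5, q = 1, n = p + q = 6
n(n-1)/2 = 6 * 5 / 2 = 15
Exponent = q + n(n-1)/2 = 1 + 15 = 16
I^2 = (-1)^16 = +1


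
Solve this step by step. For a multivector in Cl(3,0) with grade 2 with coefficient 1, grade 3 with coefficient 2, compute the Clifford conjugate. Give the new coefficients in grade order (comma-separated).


Clifford conjugate sign for grade k: (-1)^(k(k+1)/2)
Grade 2: (-1)^(2*3/2) = (-1)^3 = -1, coeff 1 -> -1
Grade 3: (-1)^(3*4/2) = (-1)^6 = 1, coeff 2 -> 2
Conjugated coefficients: -1, 2


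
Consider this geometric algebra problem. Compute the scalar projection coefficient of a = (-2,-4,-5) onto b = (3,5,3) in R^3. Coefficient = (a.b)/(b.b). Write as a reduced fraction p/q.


Projection coefficient = (a . b) / (b . b)
a . b = (-2)*3 + (-4)*5 + (-5)*3
= -6 + (-20) + (-15) = -41
b . b = 3^2 + 5^2 + 3^2
= 9 + 25 + 9 = 43
Coefficient = -41/43
In lowest terms: -41/43


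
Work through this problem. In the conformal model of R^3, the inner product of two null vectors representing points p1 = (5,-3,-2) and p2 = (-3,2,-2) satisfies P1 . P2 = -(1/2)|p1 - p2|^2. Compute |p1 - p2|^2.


p1 - p2 = (8, -5, 0)
|p1 - p2|^2 = 8^2 + (-5)^2 + 0^2
= 64 + 25 + 0
= 89


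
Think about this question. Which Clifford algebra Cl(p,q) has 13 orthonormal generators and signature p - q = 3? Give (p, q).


We need p + q = 13 and p - q = 3.
Adding: 2p = 13 + 3 = 16, so p = 8.
Then q = 13 - 8 = 5.
(p, q) = (8, 5)


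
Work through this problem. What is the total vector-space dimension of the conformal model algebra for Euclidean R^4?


The conformal model of R^4 uses Cl(5,1): the 4 Euclidean generators plus two extra orthogonal generators e+ (e+^2 = +1) and e- (e-^2 = -1), from which the null vectors e0, einf are built.
Number of generators m = 4 + 2 = 6.
dim Cl(p,q) = 2^m = 2^6 = 64


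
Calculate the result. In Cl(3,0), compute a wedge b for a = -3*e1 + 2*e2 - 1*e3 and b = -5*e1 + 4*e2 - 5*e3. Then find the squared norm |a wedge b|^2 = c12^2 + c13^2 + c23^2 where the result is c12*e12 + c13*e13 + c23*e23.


a wedge b = (a1*b2 - a2*b1)*e12 + (a1*b3 - a3*b1)*e13 + (a2*b3 - a3*b2)*e23
e12 coeff: (-3)*4 - 2*(-5) = -12 - (-10) = -2
e13 coeff: (-3)*(-5) - (-1)*(-5) = 15 - 5 = 10
e23 coeff: 2*(-5) - (-1)*4 = -10 - (-4) = -6
|a wedge b|^2 = (-2)^2 + 10^2 + (-6)^2
= 4 + 100 + 36
= 140


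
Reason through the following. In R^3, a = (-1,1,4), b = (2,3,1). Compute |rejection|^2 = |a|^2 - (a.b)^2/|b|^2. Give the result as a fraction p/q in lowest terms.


|a|^2 = (-1)^2 + 1^2 + 4^2 = 18
|b|^2 = 2^2 + 3^2 + 1^2 = 14
a . b = (-1)*2 + 1*3 + 4*1 = 5
(a.b)^2 = 5^2 = 25
|rej|^2 = 18 - 25/14
= (252 - 25)/14
= 227/14
In lowest terms: 227/14


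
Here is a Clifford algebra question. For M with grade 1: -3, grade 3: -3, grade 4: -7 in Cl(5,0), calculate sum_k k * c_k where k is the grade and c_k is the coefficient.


Grade-weighted sum = sum of grade_k * coefficient_k
1*(-3) = -3
3*(-3) = -9
4*(-7) = -28
Total = -3 + (-9) + (-28) = -40


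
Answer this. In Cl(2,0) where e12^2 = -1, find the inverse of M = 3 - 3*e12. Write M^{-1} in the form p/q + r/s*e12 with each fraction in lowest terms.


M = 3 - 3*e12, where e12^2 = -1.
Since M commutes with its reverse ~M = a - b*e12, M * ~M = a^2 - b^2*e12^2 = a^2 + b^2.
So M^{-1} = ~M / (a^2 + b^2) = (a - b*e12)/(a^2 + b^2).
a^2 + b^2 = 9 + 9 = 18
Scalar part = 3/18 = 1/6
Bivector coeff = 3/18 = 1/6
M^{-1} = 1/6 + 1/6*e12


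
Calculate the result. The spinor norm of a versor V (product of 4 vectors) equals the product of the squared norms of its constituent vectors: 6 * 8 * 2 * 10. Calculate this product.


Spinor norm N(V) = |v1|^2 * |v2|^2 * ... * |v4|^2
= 6 * 8 * 2 * 10
Running product: 6, 48, 96, 960
N(V) = 960


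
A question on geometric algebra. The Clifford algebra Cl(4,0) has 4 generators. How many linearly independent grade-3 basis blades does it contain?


Number of grade-k basis blades in Cl(p,q) with n = p + q is C(n, k).
n = 4 + 0 = 4
C(4, 3) = 4! / (3! * 1!)
= 24 / (6 * 1)
= 4


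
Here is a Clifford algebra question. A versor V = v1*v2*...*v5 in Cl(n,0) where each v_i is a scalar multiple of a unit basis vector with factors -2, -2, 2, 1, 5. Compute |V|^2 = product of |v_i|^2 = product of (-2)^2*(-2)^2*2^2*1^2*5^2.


Each vector v_i has |v_i|^2 = s_i^2
Squared scales: (-2)^2 = 4, (-2)^2 = 4, 2^2 = 4, 1^2 = 1, 5^2 = 25
|V|^2 = 4 * 4 * 4 * 1 * 25
= 1600


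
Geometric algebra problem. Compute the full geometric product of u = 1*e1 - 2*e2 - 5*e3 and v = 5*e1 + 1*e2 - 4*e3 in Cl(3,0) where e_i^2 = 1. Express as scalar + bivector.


In Cl(3,0): e_i^2 = 1, e_ie_j = -e_je_i for i != j.
Scalar part = u . v = 1*5 + (-2)*1 + (-5)*(-4)
= 5 + (-2) + 20 = 23
e12 coeff = 1*1 - (-2)*5 = 1 - (-10) = 11
e13 coeff = 1*(-4) - (-5)*5 = -4 - (-25) = 21
e23 coeff = (-2)*(-4) - (-5)*1 = 8 - (-5) = 13
uv = 23 + 11*e12 + 21*e13 + 13*e23


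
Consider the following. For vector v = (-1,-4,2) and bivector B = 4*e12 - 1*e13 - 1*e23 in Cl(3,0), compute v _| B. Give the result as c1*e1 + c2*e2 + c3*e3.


Left contraction v _| B = <vB>_1 (grade-1 part of the geometric product vB).
Using e1_|e12 = e2, e2_|e12 = -e1, e1_|e13 = e3, e3_|e13 = -e1, e2_|e23 = e3, e3_|e23 = -e2:
e1 coeff: -v2*b12 - v3*b13 = -(-4)*(4) - (2)*(-1) = 18
e2 coeff: v1*b12 - v3*b23 = (-1)*(4) - (2)*(-1) = -2
e3 coeff: v1*b13 + v2*b23 = (-1)*(-1) + (-4)*(-1) = 5
v _| B = 18*e1 - 2*e2 + 5*e3


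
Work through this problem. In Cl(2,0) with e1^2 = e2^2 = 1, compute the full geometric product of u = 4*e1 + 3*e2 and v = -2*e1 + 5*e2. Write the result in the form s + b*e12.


Expand: (4*e1 + 3*e2)(-2*e1 + 5*e2)
= 4*(-2)*e1e1 + 4*5*e1e2 + 3*(-2)*e2e1 + 3*5*e2e2
Using e1^2 = e2^2 = 1, e2e1 = -e1e2:
Scalar part s = 4*(-2) + 3*5 = -8 + 15 = 7
Bivector part b = 4*5 - 3*(-2) = 20 - (-6) = 26
uv = 7 + 26*e12


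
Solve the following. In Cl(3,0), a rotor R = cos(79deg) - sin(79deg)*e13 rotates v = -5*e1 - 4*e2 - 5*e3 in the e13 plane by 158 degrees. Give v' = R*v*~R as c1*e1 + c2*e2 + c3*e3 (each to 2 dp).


Rotor R = cos(79deg) - sin(79deg)*e13
Rotation angle theta = 2 * 79 = 158 degrees in the e13 plane (e1 -> e3).
The component perpendicular to the plane (e2) is invariant: v'_2 = v2 = -4.00
cos(158deg) = -0.9272, sin(158deg) = 0.3746
v'_1 = v1*cos(theta) - v3*sin(theta) = -5*(-0.9272) - (-5)*0.3746 = 6.51
v'_3 = v1*sin(theta) + v3*cos(theta) = -5*0.3746 + (-5)*(-0.9272) = 2.76
v' = 6.51*e1 - 4.00*e2 + 2.76*e3


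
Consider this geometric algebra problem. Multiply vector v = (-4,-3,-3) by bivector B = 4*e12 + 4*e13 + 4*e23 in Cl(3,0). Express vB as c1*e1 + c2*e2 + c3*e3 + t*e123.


vB has grade-1 (vector) and grade-3 (trivector) parts: vB = (v _| B) + (v ^ B).
Vector part <vB>_1:
  e1: -v2*b12 - v3*b13 = -(-3)*(4) - (-3)*(4) = 24
  e2: v1*b12 - v3*b23 = (-4)*(4) - (-3)*(4) = -4
  e3: v1*b13 + v2*b23 = (-4)*(4) + (-3)*(4) = -28
Trivector part <vB>_3:
  e123: v1*b23 - v2*b13 + v3*b12 = (-4)*(4) - (-3)*(4) + (-3)*(4) = -16
vB = 24*e1 - 4*e2 - 28*e3 - 16*e123


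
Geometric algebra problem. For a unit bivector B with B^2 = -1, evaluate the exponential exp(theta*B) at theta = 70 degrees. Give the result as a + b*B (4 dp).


For a unit bivector B with B^2 = -1, the exponential series gives
e^(theta*B) = cos(theta) + sin(theta)*B (the GA analogue of Euler's formula).
theta = 70 degrees = 1.22173 rad
cos(70 deg) = 0.3420
sin(70 deg) = 0.9397
exp(theta*B) = 0.3420 + 0.9397*B


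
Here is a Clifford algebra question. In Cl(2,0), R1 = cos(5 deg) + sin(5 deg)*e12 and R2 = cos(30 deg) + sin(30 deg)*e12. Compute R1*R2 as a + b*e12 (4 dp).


Same-plane rotors commute and their half-angles add:
R1*R2 = cos(a1 + a2) + sin(a1 + a2)*e12.
a1 + a2 = 5 + 30 = 35 deg
cos(35 deg) = 0.8192
sin(35 deg) = 0.5736
R1*R2 = 0.8192 + 0.5736*e12


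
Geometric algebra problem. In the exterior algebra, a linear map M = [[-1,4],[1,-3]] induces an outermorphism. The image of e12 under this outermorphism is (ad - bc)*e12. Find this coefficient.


The outermorphism of a linear map f sends e1^e2 to f(e1)^f(e2).
f(e1) = -1*e1 + 1*e2
f(e2) = 4*e1 - 3*e2
f(e1) ^ f(e2) = (-1*e1 + 1*e2) ^ (4*e1 - 3*e2)
= (-1)*(-3)*e12 + 1*4*e21
= (3 - 4)*e12
= -1*e12
Coefficient = -1


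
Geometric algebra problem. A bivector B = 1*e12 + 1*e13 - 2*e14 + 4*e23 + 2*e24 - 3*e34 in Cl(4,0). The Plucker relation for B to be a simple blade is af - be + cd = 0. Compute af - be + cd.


Plucker relation: af - be + cd
a*f = 1*(-3) = -3
b*e = 1*2 = 2
c*d = (-2)*4 = -8
af - be + cd = -3 - 2 + (-8)
= -13


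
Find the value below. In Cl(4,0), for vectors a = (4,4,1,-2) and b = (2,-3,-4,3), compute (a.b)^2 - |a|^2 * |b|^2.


a . b = 4*2 + 4*(-3) + 1*(-4) + (-2)*3
= 8 + (-12) + (-4) + (-6) = -14
|a|^2 = 4^2 + 4^2 + 1^2 + (-2)^2 = 37
|b|^2 = 2^2 + (-3)^2 + (-4)^2 + 3^2 = 38
(a.b)^2 = (-14)^2 = 196
|a|^2 * |b|^2 = 37 * 38 = 1406
Result = 196 - 1406 = -1210


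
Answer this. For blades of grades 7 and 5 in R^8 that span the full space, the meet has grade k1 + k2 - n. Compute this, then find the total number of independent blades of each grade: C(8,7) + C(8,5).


Meet grade = grade(A) + grade(B) - n
= 7 + 5 - 8 = 4
C(8,7) = 8
C(8,5) = 56
dim_A + dim_B = 8 + 56 = 64


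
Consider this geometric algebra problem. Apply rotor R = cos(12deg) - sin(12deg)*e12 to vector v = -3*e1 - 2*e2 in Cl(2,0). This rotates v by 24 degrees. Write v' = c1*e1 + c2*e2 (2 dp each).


Rotor R = cos(12deg) - sin(12deg)*e12
Rotation angle theta = 2 * 12 = 24 degrees
v' = R*v*~R rotates v by theta.
cos(24deg) = 0.9135, sin(24deg) = 0.4067
v'_1 = -3*cos(24deg) - (-2)*sin(24deg)
= -3*0.9135 - (-2)*0.4067
= -1.93
v'_2 = -3*sin(24deg) + (-2)*cos(24deg)
= -3*0.4067 + (-2)*0.9135
= -3.05
v' = -1.93*e1 - 3.05*e2


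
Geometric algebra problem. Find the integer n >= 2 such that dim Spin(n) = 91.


dim Spin(n) = dim so(n) = n(n-1)/2.
Solve n(n-1)/2 = 91, i.e. n^2 - n - 182 = 0.
Discriminant = 1 + 8*91 = 729
n = (1 + sqrt(729))/2 = (1 + 27)/2 = 14


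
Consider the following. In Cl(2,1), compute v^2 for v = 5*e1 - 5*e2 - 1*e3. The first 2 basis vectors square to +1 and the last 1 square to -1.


v^2 = sum of c_i^2 * e_i^2
Positive signature terms (e_i^2 = +1): 5^2 + (-5)^2 = 50
Negative signature terms (e_j^2 = -1): (-1)^2 = 1
v^2 = 50 - 1 = 49


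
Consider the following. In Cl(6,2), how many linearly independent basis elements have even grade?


Even subalgebra dimension = 2^(n-1)
n = 6 + 2 = 8
2^(8 - 1) = 2^7 = 128
Verification: sum of C(8,k) for even k = 1 + 28 + 70 + 28 + 1 = 128
Result = 128


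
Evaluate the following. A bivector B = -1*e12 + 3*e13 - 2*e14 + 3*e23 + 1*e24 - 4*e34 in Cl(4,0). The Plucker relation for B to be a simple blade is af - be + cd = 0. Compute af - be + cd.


Plucker relation: af - be + cd
a*f = (-1)*(-4) = 4
b*e = 3*1 = 3
c*d = (-2)*3 = -6
af - be + cd = 4 - 3 + (-6)
= -5


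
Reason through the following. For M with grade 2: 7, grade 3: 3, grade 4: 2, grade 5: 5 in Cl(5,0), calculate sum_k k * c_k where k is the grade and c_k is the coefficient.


Grade-weighted sum = sum of grade_k * coefficient_k
2*7 = 14
3*3 = 9
4*2 = 8
5*5 = 25
Total = 14 + 9 + 8 + 25 = 56


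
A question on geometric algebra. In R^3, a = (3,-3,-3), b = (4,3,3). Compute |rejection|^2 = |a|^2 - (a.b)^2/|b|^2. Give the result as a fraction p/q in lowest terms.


|a|^2 = 3^2 + (-3)^2 + (-3)^2 = 27
|b|^2 = 4^2 + 3^2 + 3^2 = 34
a . b = 3*4 + (-3)*3 + (-3)*3 = -6
(a.b)^2 = (-6)^2 = 36
|rej|^2 = 27 - 36/34
= (918 - 36)/34
= 882/34
In lowest terms: 441/17


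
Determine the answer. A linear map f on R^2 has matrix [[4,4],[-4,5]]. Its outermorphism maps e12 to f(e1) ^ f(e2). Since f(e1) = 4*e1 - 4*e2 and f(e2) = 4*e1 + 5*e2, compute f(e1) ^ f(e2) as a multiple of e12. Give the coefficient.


The outermorphism of a linear map f sends e1^e2 to f(e1)^f(e2).
f(e1) = 4*e1 - 4*e2
f(e2) = 4*e1 + 5*e2
f(e1) ^ f(e2) = (4*e1 - 4*e2) ^ (4*e1 + 5*e2)
= 4*5*e12 + (-4)*4*e21
= (20 - (-16))*e12
= 36*e12
Coefficient = 36


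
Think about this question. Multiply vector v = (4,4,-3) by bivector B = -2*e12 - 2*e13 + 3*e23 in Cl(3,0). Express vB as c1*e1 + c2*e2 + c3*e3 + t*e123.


vB has grade-1 (vector) and grade-3 (trivector) parts: vB = (v _| B) + (v ^ B).
Vector part <vB>_1:
  e1: -v2*b12 - v3*b13 = -(4)*(-2) - (-3)*(-2) = 2
  e2: v1*b12 - v3*b23 = (4)*(-2) - (-3)*(3) = 1
  e3: v1*b13 + v2*b23 = (4)*(-2) + (4)*(3) = 4
Trivector part <vB>_3:
  e123: v1*b23 - v2*b13 + v3*b12 = (4)*(3) - (4)*(-2) + (-3)*(-2) = 26
vB = 2*e1 + 1*e2 + 4*e3 + 26*e123


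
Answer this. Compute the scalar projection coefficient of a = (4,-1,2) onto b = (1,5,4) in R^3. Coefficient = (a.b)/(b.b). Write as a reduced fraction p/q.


Projection coefficient = (a . b) / (b . b)
a . b = 4*1 + (-1)*5 + 2*4
= 4 + (-5) + 8 = 7
b . b = 1^2 + 5^2 + 4^2
= 1 + 25 + 16 = 42
Coefficient = 7/42
In lowest terms: 1/6


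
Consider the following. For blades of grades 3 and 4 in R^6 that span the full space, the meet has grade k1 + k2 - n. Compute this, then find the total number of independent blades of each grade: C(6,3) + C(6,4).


Meet grade = grade(A) + grade(B) - n
= 3 + 4 - 6 = 1
C(6,3) = 20
C(6,4) = 15
dim_A + dim_B = 20 + 15 = 35


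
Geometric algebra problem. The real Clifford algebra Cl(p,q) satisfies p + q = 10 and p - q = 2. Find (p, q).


We need p + q = 10 and p - q = 2.
Adding: 2p = 10 + 2 = 12, so p = 6.
Then q = 10 - 6 = 4.
(p, q) = (6, 4)


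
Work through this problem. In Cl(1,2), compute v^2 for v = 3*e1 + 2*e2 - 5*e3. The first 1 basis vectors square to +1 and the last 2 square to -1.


v^2 = sum of c_i^2 * e_i^2
Positive signature terms (e_i^2 = +1): 3^2 = 9
Negative signature terms (e_j^2 = -1): 2^2 + (-5)^2 = 29
v^2 = 9 - 29 = -20


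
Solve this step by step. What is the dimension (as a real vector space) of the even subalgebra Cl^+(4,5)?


Even subalgebra dimension = 2^(n-1)
n = 4 + 5 = 9
2^(9 - 1) = 2^8 = 256
Verification: sum of C(9,k) for even k = 1 + 36 + 126 + 84 + 9 = 256
Result = 256


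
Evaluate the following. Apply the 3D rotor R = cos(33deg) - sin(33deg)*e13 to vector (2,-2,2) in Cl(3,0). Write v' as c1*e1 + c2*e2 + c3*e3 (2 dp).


Rotor R = cos(33deg) - sin(33deg)*e13
Rotation angle theta = 2 * 33 = 66 degrees in the e13 plane (e1 -> e3).
The component perpendicular to the plane (e2) is invariant: v'_2 = v2 = -2.00
cos(66deg) = 0.4067, sin(66deg) = 0.9135
v'_1 = v1*cos(theta) - v3*sin(theta) = 2*0.4067 - 2*0.9135 = -1.01
v'_3 = v1*sin(theta) + v3*cos(theta) = 2*0.9135 + 2*0.4067 = 2.64
v' = -1.01*e1 - 2.00*e2 + 2.64*e3


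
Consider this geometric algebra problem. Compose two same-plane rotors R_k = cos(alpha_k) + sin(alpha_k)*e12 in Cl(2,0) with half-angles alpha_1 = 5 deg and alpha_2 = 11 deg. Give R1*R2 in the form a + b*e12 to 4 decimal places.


Same-plane rotors commute and their half-angles add:
R1*R2 = cos(a1 + a2) + sin(a1 + a2)*e12.
a1 + a2 = 5 + 11 = 16 deg
cos(16 deg) = 0.9613
sin(16 deg) = 0.2756
R1*R2 = 0.9613 + 0.2756*e12


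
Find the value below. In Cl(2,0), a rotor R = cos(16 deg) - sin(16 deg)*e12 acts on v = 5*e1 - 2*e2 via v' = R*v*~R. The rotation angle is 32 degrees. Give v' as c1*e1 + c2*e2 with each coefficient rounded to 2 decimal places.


Rotor R = cos(16deg) - sin(16deg)*e12
Rotation angle theta = 2 * 16 = 32 degrees
v' = R*v*~R rotates v by theta.
cos(32deg) = 0.8480, sin(32deg) = 0.5299
v'_1 = 5*cos(32deg) - (-2)*sin(32deg)
= 5*0.8480 - (-2)*0.5299
= 5.30
v'_2 = 5*sin(32deg) + (-2)*cos(32deg)
= 5*0.5299 + (-2)*0.8480
= 0.95
v' = 5.30*e1 + 0.95*e2


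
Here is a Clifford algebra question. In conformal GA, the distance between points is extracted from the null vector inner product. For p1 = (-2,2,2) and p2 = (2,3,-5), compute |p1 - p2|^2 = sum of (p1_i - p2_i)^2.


p1 - p2 = (-4, -1, 7)
|p1 - p2|^2 = (-4)^2 + (-1)^2 + 7^2
= 16 + 1 + 49
= 66


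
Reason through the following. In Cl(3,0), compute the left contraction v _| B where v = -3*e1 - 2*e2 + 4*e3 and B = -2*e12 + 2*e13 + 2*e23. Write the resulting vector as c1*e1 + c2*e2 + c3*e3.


Left contraction v _| B = <vB>_1 (grade-1 part of the geometric product vB).
Using e1_|e12 = e2, e2_|e12 = -e1, e1_|e13 = e3, e3_|e13 = -e1, e2_|e23 = e3, e3_|e23 = -e2:
e1 coeff: -v2*b12 - v3*b13 = -(-2)*(-2) - (4)*(2) = -12
e2 coeff: v1*b12 - v3*b23 = (-3)*(-2) - (4)*(2) = -2
e3 coeff: v1*b13 + v2*b23 = (-3)*(2) + (-2)*(2) = -10
v _| B = -12*e1 - 2*e2 - 10*e3


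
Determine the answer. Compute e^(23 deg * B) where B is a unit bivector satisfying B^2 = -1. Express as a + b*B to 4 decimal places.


For a unit bivector B with B^2 = -1, the exponential series gives
e^(theta*B) = cos(theta) + sin(theta)*B (the GA analogue of Euler's formula).
theta = 23 degrees = 0.401426 rad
cos(23 deg) = 0.9205
sin(23 deg) = 0.3907
exp(theta*B) = 0.9205 + 0.3907*B


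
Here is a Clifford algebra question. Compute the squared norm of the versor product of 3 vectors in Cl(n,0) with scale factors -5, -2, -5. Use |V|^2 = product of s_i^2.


Each vector v_i has |v_i|^2 = s_i^2
Squared scales: (-5)^2 = 25, (-2)^2 = 4, (-5)^2 = 25
|V|^2 = 25 * 4 * 25
= 2500


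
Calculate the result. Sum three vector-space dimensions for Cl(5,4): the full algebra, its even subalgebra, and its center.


n = 5 + 4 = 9
Total dim = 2^9 = 512
Even subalgebra dim = 2^8 = 256
n is odd, so center dim = 2
Sum = 512 + 256 + 2 = 770


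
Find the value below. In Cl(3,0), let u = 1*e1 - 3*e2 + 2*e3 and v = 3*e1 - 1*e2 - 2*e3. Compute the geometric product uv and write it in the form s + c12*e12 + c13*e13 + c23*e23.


In Cl(3,0): e_i^2 = 1, e_ie_j = -e_je_i for i != j.
Scalar part = u . v = 1*3 + (-3)*(-1) + 2*(-2)
= 3 + 3 + (-4) = 2
e12 coeff = 1*(-1) - (-3)*3 = -1 - (-9) = 8
e13 coeff = 1*(-2) - 2*3 = -2 - 6 = -8
e23 coeff = (-3)*(-2) - 2*(-1) = 6 - (-2) = 8
uv = 2 + 8*e12 - 8*e13 + 8*e23


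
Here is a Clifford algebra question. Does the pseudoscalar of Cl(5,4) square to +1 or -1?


The pseudoscalar I = e1...e_n (product of all n generators) of Cl(p,q) satisfies I^2 = (-1)^(q + n(n-1)/2).
p = 5, q = 4, n = p + q = 9
n(n-1)/2 = 9 * 8 / 2 = 36
Exponent = q + n(n-1)/2 = 4 + 36 = 40
I^2 = (-1)^40 = +1


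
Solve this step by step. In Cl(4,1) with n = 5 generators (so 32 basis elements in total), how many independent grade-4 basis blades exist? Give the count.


Number of grade-k basis blades in Cl(p,q) with n = p + q is C(n, k).
n = 4 + 1 = 5
C(5, 4) = 5! / (4! * 1!)
= 120 / (24 * 1)
= 5


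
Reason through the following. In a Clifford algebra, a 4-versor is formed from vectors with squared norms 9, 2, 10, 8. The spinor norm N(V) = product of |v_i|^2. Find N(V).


Spinor norm N(V) = |v1|^2 * |v2|^2 * ... * |v4|^2
= 9 * 2 * 10 * 8
Running product: 9, 18, 180, 1440
N(V) = 1440


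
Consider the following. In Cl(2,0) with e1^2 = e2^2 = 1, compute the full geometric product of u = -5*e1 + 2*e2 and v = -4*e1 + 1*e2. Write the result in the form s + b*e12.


Expand: (-5*e1 + 2*e2)(-4*e1 + 1*e2)
= (-5)*(-4)*e1e1 + (-5)*1*e1e2 + 2*(-4)*e2e1 + 2*1*e2e2
Using e1^2 = e2^2 = 1, e2e1 = -e1e2:
Scalar part s = (-5)*(-4) + 2*1 = 20 + 2 = 22
Bivector part b = (-5)*1 - 2*(-4) = -5 - (-8) = 3
uv = 22 + 3*e12


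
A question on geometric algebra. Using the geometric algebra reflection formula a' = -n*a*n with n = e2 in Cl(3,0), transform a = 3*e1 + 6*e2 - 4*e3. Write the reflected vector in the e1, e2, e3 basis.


Reflection formula: a' = -n*a*n, with n = e2 (unit vector, n^2 = 1).
For reflection through hyperplane perp to e2:
The component along e2 flips sign, others stay.
a = (3, 6, -4)
a' = (3, -6, -4)
a' = 3*e1 - 6*e2 - 4*e3


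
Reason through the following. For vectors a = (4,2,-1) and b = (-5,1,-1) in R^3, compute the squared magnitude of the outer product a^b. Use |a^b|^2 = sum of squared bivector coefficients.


a wedge b = (a1*b2 - a2*b1)*e12 + (a1*b3 - a3*b1)*e13 + (a2*b3 - a3*b2)*e23
e12 coeff: 4*1 - 2*(-5) = 4 - (-10) = 14
e13 coeff: 4*(-1) - (-1)*(-5) = -4 - 5 = -9
e23 coeff: 2*(-1) - (-1)*1 = -2 - (-1) = -1
|a wedge b|^2 = 14^2 + (-9)^2 + (-1)^2
= 196 + 81 + 1
= 278


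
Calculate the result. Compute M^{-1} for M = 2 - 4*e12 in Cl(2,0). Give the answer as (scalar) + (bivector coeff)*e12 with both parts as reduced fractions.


M = 2 - 4*e12, where e12^2 = -1.
Since M commutes with its reverse ~M = a - b*e12, M * ~M = a^2 - b^2*e12^2 = a^2 + b^2.
So M^{-1} = ~M / (a^2 + b^2) = (a - b*e12)/(a^2 + b^2).
a^2 + b^2 = 4 + 16 = 20
Scalar part = 2/20 = 1/10
Bivector coeff = 4/20 = 1/5
M^{-1} = 1/10 + 1/5*e12


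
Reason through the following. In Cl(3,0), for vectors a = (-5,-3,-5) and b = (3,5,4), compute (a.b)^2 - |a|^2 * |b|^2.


a . b = (-5)*3 + (-3)*5 + (-5)*4
= -15 + (-15) + (-20) = -50
|a|^2 = (-5)^2 + (-3)^2 + (-5)^2 = 59
|b|^2 = 3^2 + 5^2 + 4^2 = 50
(a.b)^2 = (-50)^2 = 2500
|a|^2 * |b|^2 = 59 * 50 = 2950
Result = 2500 - 2950 = -450


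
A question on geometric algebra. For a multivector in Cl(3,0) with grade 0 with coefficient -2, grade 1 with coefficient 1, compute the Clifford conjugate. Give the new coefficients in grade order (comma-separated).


Clifford conjugate sign for grade k: (-1)^(k(k+1)/2)
Grade 0: (-1)^(0*1/2) = (-1)^0 = 1, coeff -2 -> -2
Grade 1: (-1)^(1*2/2) = (-1)^1 = -1, coeff 1 -> -1
Conjugated coefficients: -2, -1


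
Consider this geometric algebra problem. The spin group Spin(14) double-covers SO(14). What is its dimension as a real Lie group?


Spin(n) double-covers SO(n); both have Lie algebra so(n) of dimension n(n-1)/2.
n = 14
n(n-1) = 14 * 13 = 182
dim Spin(14) = 182/2 = 91


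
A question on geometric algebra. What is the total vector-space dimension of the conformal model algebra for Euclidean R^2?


The conformal model of R^2 uses Cl(3,1): the 2 Euclidean generators plus two extra orthogonal generators e+ (e+^2 = +1) and e- (e-^2 = -1), from which the null vectors e0, einf are built.
Number of generators m = 2 + 2 = 4.
dim Cl(p,q) = 2^m = 2^4 = 16


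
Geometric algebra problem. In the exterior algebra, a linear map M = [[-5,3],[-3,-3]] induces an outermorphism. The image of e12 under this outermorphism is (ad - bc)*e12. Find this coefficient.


The outermorphism of a linear map f sends e1^e2 to f(e1)^f(e2).
f(e1) = -5*e1 - 3*e2
f(e2) = 3*e1 - 3*e2
f(e1) ^ f(e2) = (-5*e1 - 3*e2) ^ (3*e1 - 3*e2)
= (-5)*(-3)*e12 + (-3)*3*e21
= (15 - (-9))*e12
= 24*e12
Coefficient = 24


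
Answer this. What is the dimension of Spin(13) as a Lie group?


Spin(n) double-covers SO(n); both have Lie algebra so(n) of dimension n(n-1)/2.
n = 13
n(n-1) = 13 * 12 = 156
dim Spin(13) = 156/2 = 78


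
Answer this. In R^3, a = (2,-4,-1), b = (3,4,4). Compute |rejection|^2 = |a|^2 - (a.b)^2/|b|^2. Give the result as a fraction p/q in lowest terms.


|a|^2 = 2^2 + (-4)^2 + (-1)^2 = 21
|b|^2 = 3^2 + 4^2 + 4^2 = 41
a . b = 2*3 + (-4)*4 + (-1)*4 = -14
(a.b)^2 = (-14)^2 = 196
|rej|^2 = 21 - 196/41
= (861 - 196)/41
= 665/41
In lowest terms: 665/41


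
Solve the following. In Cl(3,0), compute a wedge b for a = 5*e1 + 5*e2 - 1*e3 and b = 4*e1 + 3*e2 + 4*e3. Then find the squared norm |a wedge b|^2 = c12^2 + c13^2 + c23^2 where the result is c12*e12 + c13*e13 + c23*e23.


a wedge b = (a1*b2 - a2*b1)*e12 + (a1*b3 - a3*b1)*e13 + (a2*b3 - a3*b2)*e23
e12 coeff: 5*3 - 5*4 = 15 - 20 = -5
e13 coeff: 5*4 - (-1)*4 = 20 - (-4) = 24
e23 coeff: 5*4 - (-1)*3 = 20 - (-3) = 23
|a wedge b|^2 = (-5)^2 + 24^2 + 23^2
= 25 + 576 + 529
= 1130


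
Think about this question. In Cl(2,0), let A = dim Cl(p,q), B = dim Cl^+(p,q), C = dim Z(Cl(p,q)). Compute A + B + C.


n = 2 + 0 = 2
Total dim = 2^2 = 4
Even subalgebra dim = 2^1 = 2
n is even, so center dim = 1
Sum = 4 + 2 + 1 = 7


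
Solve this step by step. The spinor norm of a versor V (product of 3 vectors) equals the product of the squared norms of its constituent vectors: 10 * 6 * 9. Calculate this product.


Spinor norm N(V) = |v1|^2 * |v2|^2 * ... * |v3|^2
= 10 * 6 * 9
Running product: 10, 60, 540
N(V) = 540


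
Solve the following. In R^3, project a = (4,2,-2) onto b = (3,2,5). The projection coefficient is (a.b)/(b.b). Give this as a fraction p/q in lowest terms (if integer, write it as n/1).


Projection coefficient = (a . b) / (b . b)
a . b = 4*3 + 2*2 + (-2)*5
= 12 + 4 + (-10) = 6
b . b = 3^2 + 2^2 + 5^2
= 9 + 4 + 25 = 38
Coefficient = 6/38
In lowest terms: 3/19


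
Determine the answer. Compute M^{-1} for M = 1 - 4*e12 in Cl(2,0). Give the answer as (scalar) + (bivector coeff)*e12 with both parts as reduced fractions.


M = 1 - 4*e12, where e12^2 = -1.
Since M commutes with its reverse ~M = a - b*e12, M * ~M = a^2 - b^2*e12^2 = a^2 + b^2.
So M^{-1} = ~M / (a^2 + b^2) = (a - b*e12)/(a^2 + b^2).
a^2 + b^2 = 1 + 16 = 17
Scalar part = 1/17 = 1/17
Bivector coeff = 4/17 = 4/17
M^{-1} = 1/17 + 4/17*e12


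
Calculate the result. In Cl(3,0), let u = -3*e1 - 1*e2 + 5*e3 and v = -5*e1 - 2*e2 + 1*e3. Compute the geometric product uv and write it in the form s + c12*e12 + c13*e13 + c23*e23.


In Cl(3,0): e_i^2 = 1, e_ie_j = -e_je_i for i != j.
Scalar part = u . v = (-3)*(-5) + (-1)*(-2) + 5*1
= 15 + 2 + 5 = 22
e12 coeff = (-3)*(-2) - (-1)*(-5) = 6 - 5 = 1
e13 coeff = (-3)*1 - 5*(-5) = -3 - (-25) = 22
e23 coeff = (-1)*1 - 5*(-2) = -1 - (-10) = 9
uv = 22 + 1*e12 + 22*e13 + 9*e23


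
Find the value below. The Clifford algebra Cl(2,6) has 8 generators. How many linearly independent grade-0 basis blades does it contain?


Number of grade-k basis blades in Cl(p,q) with n = p + q is C(n, k).
n = 2 + 6 = 8
C(8, 0) = 8! / (0! * 8!)
= 40320 / (1 * 40320)
= 1


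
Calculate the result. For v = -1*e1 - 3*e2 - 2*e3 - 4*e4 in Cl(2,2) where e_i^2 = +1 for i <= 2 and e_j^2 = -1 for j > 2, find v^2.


v^2 = sum of c_i^2 * e_i^2
Positive signature terms (e_i^2 = +1): (-1)^2 + (-3)^2 = 10
Negative signature terms (e_j^2 = -1): (-2)^2 + (-4)^2 = 20
v^2 = 10 - 20 = -10
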